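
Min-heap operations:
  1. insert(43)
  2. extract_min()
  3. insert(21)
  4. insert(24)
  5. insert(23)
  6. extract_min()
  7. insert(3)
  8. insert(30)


insert(43) -> [43]
extract_min()->43, []
insert(21) -> [21]
insert(24) -> [21, 24]
insert(23) -> [21, 24, 23]
extract_min()->21, [23, 24]
insert(3) -> [3, 24, 23]
insert(30) -> [3, 24, 23, 30]

Final heap: [3, 24, 23, 30]


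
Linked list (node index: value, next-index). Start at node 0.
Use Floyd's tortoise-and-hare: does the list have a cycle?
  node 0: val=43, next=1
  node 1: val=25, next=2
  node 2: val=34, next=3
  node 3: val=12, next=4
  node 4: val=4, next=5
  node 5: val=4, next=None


Floyd's tortoise (slow, +1) and hare (fast, +2):
  init: slow=0, fast=0
  step 1: slow=1, fast=2
  step 2: slow=2, fast=4
  step 3: fast 4->5->None, no cycle

Cycle: no


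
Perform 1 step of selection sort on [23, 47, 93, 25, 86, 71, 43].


Initial: [23, 47, 93, 25, 86, 71, 43]
Step 1: min=23 at 0
  Swap: [23, 47, 93, 25, 86, 71, 43]

After 1 step: [23, 47, 93, 25, 86, 71, 43]


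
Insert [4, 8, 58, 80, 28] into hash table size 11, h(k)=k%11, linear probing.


Insert 4: h=4 -> slot 4
Insert 8: h=8 -> slot 8
Insert 58: h=3 -> slot 3
Insert 80: h=3, 2 probes -> slot 5
Insert 28: h=6 -> slot 6

Table: [None, None, None, 58, 4, 80, 28, None, 8, None, None]


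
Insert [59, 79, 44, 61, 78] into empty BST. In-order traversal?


Insert 59: root
Insert 79: R from 59
Insert 44: L from 59
Insert 61: R from 59 -> L from 79
Insert 78: R from 59 -> L from 79 -> R from 61

In-order: [44, 59, 61, 78, 79]


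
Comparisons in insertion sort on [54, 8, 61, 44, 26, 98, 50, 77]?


Algorithm: insertion sort
Input: [54, 8, 61, 44, 26, 98, 50, 77]
Sorted: [8, 26, 44, 50, 54, 61, 77, 98]

16


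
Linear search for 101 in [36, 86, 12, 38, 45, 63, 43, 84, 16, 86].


i=0: 36!=101
i=1: 86!=101
i=2: 12!=101
i=3: 38!=101
i=4: 45!=101
i=5: 63!=101
i=6: 43!=101
i=7: 84!=101
i=8: 16!=101
i=9: 86!=101

Not found, 10 comps


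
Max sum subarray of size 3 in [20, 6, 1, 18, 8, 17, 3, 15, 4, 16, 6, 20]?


[0:3]: 27
[1:4]: 25
[2:5]: 27
[3:6]: 43
[4:7]: 28
[5:8]: 35
[6:9]: 22
[7:10]: 35
[8:11]: 26
[9:12]: 42

Max: 43 at [3:6]


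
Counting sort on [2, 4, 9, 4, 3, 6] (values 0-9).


Input: [2, 4, 9, 4, 3, 6]
Counts: [0, 0, 1, 1, 2, 0, 1, 0, 0, 1]

Sorted: [2, 3, 4, 4, 6, 9]


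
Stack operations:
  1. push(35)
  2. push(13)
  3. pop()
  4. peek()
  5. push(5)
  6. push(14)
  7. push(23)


push(35) -> [35]
push(13) -> [35, 13]
pop()->13, [35]
peek()->35
push(5) -> [35, 5]
push(14) -> [35, 5, 14]
push(23) -> [35, 5, 14, 23]

Final stack: [35, 5, 14, 23]


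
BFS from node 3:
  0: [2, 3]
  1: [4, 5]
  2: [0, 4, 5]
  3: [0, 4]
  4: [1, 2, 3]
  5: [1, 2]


Visit 3, enqueue [0, 4]
Visit 0, enqueue [2]
Visit 4, enqueue [1]
Visit 2, enqueue [5]
Visit 1, enqueue []
Visit 5, enqueue []

BFS order: [3, 0, 4, 2, 1, 5]


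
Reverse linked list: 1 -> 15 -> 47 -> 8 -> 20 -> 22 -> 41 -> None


Step 1: curr=1, set curr.next=prev(None) | reversed so far: 1
Step 2: curr=15, set curr.next=prev(1) | reversed so far: 15 -> 1
Step 3: curr=47, set curr.next=prev(15) | reversed so far: 47 -> 15 -> 1
Step 4: curr=8, set curr.next=prev(47) | reversed so far: 8 -> 47 -> 15 -> 1
Step 5: curr=20, set curr.next=prev(8) | reversed so far: 20 -> 8 -> 47 -> 15 -> 1
Step 6: curr=22, set curr.next=prev(20) | reversed so far: 22 -> 20 -> 8 -> 47 -> 15 -> 1
Step 7: curr=41, set curr.next=prev(22) | reversed so far: 41 -> 22 -> 20 -> 8 -> 47 -> 15 -> 1

41 -> 22 -> 20 -> 8 -> 47 -> 15 -> 1 -> None


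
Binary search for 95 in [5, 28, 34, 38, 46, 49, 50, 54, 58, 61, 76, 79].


Step 1: lo=0, hi=11, mid=5, val=49
Step 2: lo=6, hi=11, mid=8, val=58
Step 3: lo=9, hi=11, mid=10, val=76
Step 4: lo=11, hi=11, mid=11, val=79

Not found


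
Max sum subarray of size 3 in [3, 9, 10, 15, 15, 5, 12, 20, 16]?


[0:3]: 22
[1:4]: 34
[2:5]: 40
[3:6]: 35
[4:7]: 32
[5:8]: 37
[6:9]: 48

Max: 48 at [6:9]


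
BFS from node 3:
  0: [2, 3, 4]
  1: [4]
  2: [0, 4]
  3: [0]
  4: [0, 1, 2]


Visit 3, enqueue [0]
Visit 0, enqueue [2, 4]
Visit 2, enqueue []
Visit 4, enqueue [1]
Visit 1, enqueue []

BFS order: [3, 0, 2, 4, 1]


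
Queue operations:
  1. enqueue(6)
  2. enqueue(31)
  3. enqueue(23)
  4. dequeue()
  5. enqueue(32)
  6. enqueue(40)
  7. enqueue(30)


enqueue(6) -> [6]
enqueue(31) -> [6, 31]
enqueue(23) -> [6, 31, 23]
dequeue()->6, [31, 23]
enqueue(32) -> [31, 23, 32]
enqueue(40) -> [31, 23, 32, 40]
enqueue(30) -> [31, 23, 32, 40, 30]

Final queue: [31, 23, 32, 40, 30]


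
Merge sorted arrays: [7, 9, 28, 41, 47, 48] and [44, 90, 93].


Take 7 from A
Take 9 from A
Take 28 from A
Take 41 from A
Take 44 from B
Take 47 from A
Take 48 from A

Merged: [7, 9, 28, 41, 44, 47, 48, 90, 93]


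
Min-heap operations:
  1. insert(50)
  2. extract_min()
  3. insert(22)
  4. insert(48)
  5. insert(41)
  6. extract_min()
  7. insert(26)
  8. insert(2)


insert(50) -> [50]
extract_min()->50, []
insert(22) -> [22]
insert(48) -> [22, 48]
insert(41) -> [22, 48, 41]
extract_min()->22, [41, 48]
insert(26) -> [26, 48, 41]
insert(2) -> [2, 26, 41, 48]

Final heap: [2, 26, 41, 48]


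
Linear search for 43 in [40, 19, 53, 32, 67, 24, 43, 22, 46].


i=0: 40!=43
i=1: 19!=43
i=2: 53!=43
i=3: 32!=43
i=4: 67!=43
i=5: 24!=43
i=6: 43==43 found!

Found at 6, 7 comps


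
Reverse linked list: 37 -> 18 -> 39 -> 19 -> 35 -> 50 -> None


Step 1: curr=37, set curr.next=prev(None) | reversed so far: 37
Step 2: curr=18, set curr.next=prev(37) | reversed so far: 18 -> 37
Step 3: curr=39, set curr.next=prev(18) | reversed so far: 39 -> 18 -> 37
Step 4: curr=19, set curr.next=prev(39) | reversed so far: 19 -> 39 -> 18 -> 37
Step 5: curr=35, set curr.next=prev(19) | reversed so far: 35 -> 19 -> 39 -> 18 -> 37
Step 6: curr=50, set curr.next=prev(35) | reversed so far: 50 -> 35 -> 19 -> 39 -> 18 -> 37

50 -> 35 -> 19 -> 39 -> 18 -> 37 -> None


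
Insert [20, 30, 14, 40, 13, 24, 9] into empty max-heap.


Insert 20: [20]
Insert 30: [30, 20]
Insert 14: [30, 20, 14]
Insert 40: [40, 30, 14, 20]
Insert 13: [40, 30, 14, 20, 13]
Insert 24: [40, 30, 24, 20, 13, 14]
Insert 9: [40, 30, 24, 20, 13, 14, 9]

Final heap: [40, 30, 24, 20, 13, 14, 9]


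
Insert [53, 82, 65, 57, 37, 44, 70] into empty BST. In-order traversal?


Insert 53: root
Insert 82: R from 53
Insert 65: R from 53 -> L from 82
Insert 57: R from 53 -> L from 82 -> L from 65
Insert 37: L from 53
Insert 44: L from 53 -> R from 37
Insert 70: R from 53 -> L from 82 -> R from 65

In-order: [37, 44, 53, 57, 65, 70, 82]


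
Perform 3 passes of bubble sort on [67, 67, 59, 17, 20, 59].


Initial: [67, 67, 59, 17, 20, 59]
Pass 1: [67, 59, 17, 20, 59, 67] (4 swaps)
Pass 2: [59, 17, 20, 59, 67, 67] (4 swaps)
Pass 3: [17, 20, 59, 59, 67, 67] (2 swaps)

After 3 passes: [17, 20, 59, 59, 67, 67]


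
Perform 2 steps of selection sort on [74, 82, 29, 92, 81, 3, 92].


Initial: [74, 82, 29, 92, 81, 3, 92]
Step 1: min=3 at 5
  Swap: [3, 82, 29, 92, 81, 74, 92]
Step 2: min=29 at 2
  Swap: [3, 29, 82, 92, 81, 74, 92]

After 2 steps: [3, 29, 82, 92, 81, 74, 92]


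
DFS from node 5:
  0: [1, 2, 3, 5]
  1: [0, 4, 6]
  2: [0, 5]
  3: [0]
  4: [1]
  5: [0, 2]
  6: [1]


Visit 5, push [2, 0]
Visit 0, push [3, 2, 1]
Visit 1, push [6, 4]
Visit 4, push []
Visit 6, push []
Visit 2, push []
Visit 3, push []

DFS order: [5, 0, 1, 4, 6, 2, 3]


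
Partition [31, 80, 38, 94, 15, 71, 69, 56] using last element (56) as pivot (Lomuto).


Pivot: 56
  31 <= 56: advance i (no swap)
  38 <= 56: swap -> [31, 38, 80, 94, 15, 71, 69, 56]
  15 <= 56: swap -> [31, 38, 15, 94, 80, 71, 69, 56]
Place pivot at 3: [31, 38, 15, 56, 80, 71, 69, 94]

Partitioned: [31, 38, 15, 56, 80, 71, 69, 94]


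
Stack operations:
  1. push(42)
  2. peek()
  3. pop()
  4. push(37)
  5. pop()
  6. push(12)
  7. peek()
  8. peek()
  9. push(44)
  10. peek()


push(42) -> [42]
peek()->42
pop()->42, []
push(37) -> [37]
pop()->37, []
push(12) -> [12]
peek()->12
peek()->12
push(44) -> [12, 44]
peek()->44

Final stack: [12, 44]


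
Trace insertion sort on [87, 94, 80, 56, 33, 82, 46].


Initial: [87, 94, 80, 56, 33, 82, 46]
Insert 94: [87, 94, 80, 56, 33, 82, 46]
Insert 80: [80, 87, 94, 56, 33, 82, 46]
Insert 56: [56, 80, 87, 94, 33, 82, 46]
Insert 33: [33, 56, 80, 87, 94, 82, 46]
Insert 82: [33, 56, 80, 82, 87, 94, 46]
Insert 46: [33, 46, 56, 80, 82, 87, 94]

Sorted: [33, 46, 56, 80, 82, 87, 94]


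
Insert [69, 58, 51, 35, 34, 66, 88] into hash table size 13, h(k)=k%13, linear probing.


Insert 69: h=4 -> slot 4
Insert 58: h=6 -> slot 6
Insert 51: h=12 -> slot 12
Insert 35: h=9 -> slot 9
Insert 34: h=8 -> slot 8
Insert 66: h=1 -> slot 1
Insert 88: h=10 -> slot 10

Table: [None, 66, None, None, 69, None, 58, None, 34, 35, 88, None, 51]


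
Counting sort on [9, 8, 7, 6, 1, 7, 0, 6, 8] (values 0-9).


Input: [9, 8, 7, 6, 1, 7, 0, 6, 8]
Counts: [1, 1, 0, 0, 0, 0, 2, 2, 2, 1]

Sorted: [0, 1, 6, 6, 7, 7, 8, 8, 9]


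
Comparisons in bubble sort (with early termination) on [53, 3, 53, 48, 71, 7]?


Algorithm: bubble sort (with early termination)
Input: [53, 3, 53, 48, 71, 7]
Sorted: [3, 7, 48, 53, 53, 71]

15


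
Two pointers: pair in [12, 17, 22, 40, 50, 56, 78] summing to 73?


lo=0(12)+hi=6(78)=90
lo=0(12)+hi=5(56)=68
lo=1(17)+hi=5(56)=73

Yes: 17+56=73


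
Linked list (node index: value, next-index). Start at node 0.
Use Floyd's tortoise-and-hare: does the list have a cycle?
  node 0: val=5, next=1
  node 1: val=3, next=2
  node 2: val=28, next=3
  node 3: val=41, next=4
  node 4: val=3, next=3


Floyd's tortoise (slow, +1) and hare (fast, +2):
  init: slow=0, fast=0
  step 1: slow=1, fast=2
  step 2: slow=2, fast=4
  step 3: slow=3, fast=4
  step 4: slow=4, fast=4
  slow == fast at node 4: cycle detected

Cycle: yes


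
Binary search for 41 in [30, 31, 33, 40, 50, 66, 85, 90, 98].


Step 1: lo=0, hi=8, mid=4, val=50
Step 2: lo=0, hi=3, mid=1, val=31
Step 3: lo=2, hi=3, mid=2, val=33
Step 4: lo=3, hi=3, mid=3, val=40

Not found


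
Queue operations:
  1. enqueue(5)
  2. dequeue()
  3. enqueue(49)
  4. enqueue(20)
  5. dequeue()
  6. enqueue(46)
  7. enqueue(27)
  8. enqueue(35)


enqueue(5) -> [5]
dequeue()->5, []
enqueue(49) -> [49]
enqueue(20) -> [49, 20]
dequeue()->49, [20]
enqueue(46) -> [20, 46]
enqueue(27) -> [20, 46, 27]
enqueue(35) -> [20, 46, 27, 35]

Final queue: [20, 46, 27, 35]


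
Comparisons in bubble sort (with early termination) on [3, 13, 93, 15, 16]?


Algorithm: bubble sort (with early termination)
Input: [3, 13, 93, 15, 16]
Sorted: [3, 13, 15, 16, 93]

7


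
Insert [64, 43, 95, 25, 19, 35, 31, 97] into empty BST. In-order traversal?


Insert 64: root
Insert 43: L from 64
Insert 95: R from 64
Insert 25: L from 64 -> L from 43
Insert 19: L from 64 -> L from 43 -> L from 25
Insert 35: L from 64 -> L from 43 -> R from 25
Insert 31: L from 64 -> L from 43 -> R from 25 -> L from 35
Insert 97: R from 64 -> R from 95

In-order: [19, 25, 31, 35, 43, 64, 95, 97]


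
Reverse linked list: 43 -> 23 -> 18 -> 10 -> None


Step 1: curr=43, set curr.next=prev(None) | reversed so far: 43
Step 2: curr=23, set curr.next=prev(43) | reversed so far: 23 -> 43
Step 3: curr=18, set curr.next=prev(23) | reversed so far: 18 -> 23 -> 43
Step 4: curr=10, set curr.next=prev(18) | reversed so far: 10 -> 18 -> 23 -> 43

10 -> 18 -> 23 -> 43 -> None


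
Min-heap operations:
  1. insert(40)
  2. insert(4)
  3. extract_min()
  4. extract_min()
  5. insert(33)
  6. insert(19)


insert(40) -> [40]
insert(4) -> [4, 40]
extract_min()->4, [40]
extract_min()->40, []
insert(33) -> [33]
insert(19) -> [19, 33]

Final heap: [19, 33]


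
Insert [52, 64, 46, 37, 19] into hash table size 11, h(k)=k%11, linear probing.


Insert 52: h=8 -> slot 8
Insert 64: h=9 -> slot 9
Insert 46: h=2 -> slot 2
Insert 37: h=4 -> slot 4
Insert 19: h=8, 2 probes -> slot 10

Table: [None, None, 46, None, 37, None, None, None, 52, 64, 19]


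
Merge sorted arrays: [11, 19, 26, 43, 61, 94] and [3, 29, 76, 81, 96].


Take 3 from B
Take 11 from A
Take 19 from A
Take 26 from A
Take 29 from B
Take 43 from A
Take 61 from A
Take 76 from B
Take 81 from B
Take 94 from A

Merged: [3, 11, 19, 26, 29, 43, 61, 76, 81, 94, 96]


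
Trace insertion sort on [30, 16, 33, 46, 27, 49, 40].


Initial: [30, 16, 33, 46, 27, 49, 40]
Insert 16: [16, 30, 33, 46, 27, 49, 40]
Insert 33: [16, 30, 33, 46, 27, 49, 40]
Insert 46: [16, 30, 33, 46, 27, 49, 40]
Insert 27: [16, 27, 30, 33, 46, 49, 40]
Insert 49: [16, 27, 30, 33, 46, 49, 40]
Insert 40: [16, 27, 30, 33, 40, 46, 49]

Sorted: [16, 27, 30, 33, 40, 46, 49]


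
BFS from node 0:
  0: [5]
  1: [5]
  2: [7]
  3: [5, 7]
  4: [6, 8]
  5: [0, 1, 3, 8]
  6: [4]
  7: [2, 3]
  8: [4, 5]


Visit 0, enqueue [5]
Visit 5, enqueue [1, 3, 8]
Visit 1, enqueue []
Visit 3, enqueue [7]
Visit 8, enqueue [4]
Visit 7, enqueue [2]
Visit 4, enqueue [6]
Visit 2, enqueue []
Visit 6, enqueue []

BFS order: [0, 5, 1, 3, 8, 7, 4, 2, 6]


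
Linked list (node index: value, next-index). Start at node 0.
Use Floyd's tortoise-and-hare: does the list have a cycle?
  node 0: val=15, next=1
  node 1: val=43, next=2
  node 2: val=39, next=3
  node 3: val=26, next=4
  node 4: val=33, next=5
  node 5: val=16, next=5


Floyd's tortoise (slow, +1) and hare (fast, +2):
  init: slow=0, fast=0
  step 1: slow=1, fast=2
  step 2: slow=2, fast=4
  step 3: slow=3, fast=5
  step 4: slow=4, fast=5
  step 5: slow=5, fast=5
  slow == fast at node 5: cycle detected

Cycle: yes


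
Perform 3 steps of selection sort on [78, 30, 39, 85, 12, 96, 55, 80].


Initial: [78, 30, 39, 85, 12, 96, 55, 80]
Step 1: min=12 at 4
  Swap: [12, 30, 39, 85, 78, 96, 55, 80]
Step 2: min=30 at 1
  Swap: [12, 30, 39, 85, 78, 96, 55, 80]
Step 3: min=39 at 2
  Swap: [12, 30, 39, 85, 78, 96, 55, 80]

After 3 steps: [12, 30, 39, 85, 78, 96, 55, 80]


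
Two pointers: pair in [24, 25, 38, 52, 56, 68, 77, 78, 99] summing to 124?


lo=0(24)+hi=8(99)=123
lo=1(25)+hi=8(99)=124

Yes: 25+99=124


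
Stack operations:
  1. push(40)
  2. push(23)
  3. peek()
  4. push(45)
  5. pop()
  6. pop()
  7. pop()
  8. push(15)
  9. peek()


push(40) -> [40]
push(23) -> [40, 23]
peek()->23
push(45) -> [40, 23, 45]
pop()->45, [40, 23]
pop()->23, [40]
pop()->40, []
push(15) -> [15]
peek()->15

Final stack: [15]


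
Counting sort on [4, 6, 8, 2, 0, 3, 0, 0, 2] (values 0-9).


Input: [4, 6, 8, 2, 0, 3, 0, 0, 2]
Counts: [3, 0, 2, 1, 1, 0, 1, 0, 1, 0]

Sorted: [0, 0, 0, 2, 2, 3, 4, 6, 8]


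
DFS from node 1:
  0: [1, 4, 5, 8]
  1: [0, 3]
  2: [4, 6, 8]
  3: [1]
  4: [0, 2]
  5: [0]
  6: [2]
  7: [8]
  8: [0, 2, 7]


Visit 1, push [3, 0]
Visit 0, push [8, 5, 4]
Visit 4, push [2]
Visit 2, push [8, 6]
Visit 6, push []
Visit 8, push [7]
Visit 7, push []
Visit 5, push []
Visit 3, push []

DFS order: [1, 0, 4, 2, 6, 8, 7, 5, 3]


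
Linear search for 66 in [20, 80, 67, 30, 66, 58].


i=0: 20!=66
i=1: 80!=66
i=2: 67!=66
i=3: 30!=66
i=4: 66==66 found!

Found at 4, 5 comps


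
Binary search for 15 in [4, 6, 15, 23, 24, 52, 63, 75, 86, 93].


Step 1: lo=0, hi=9, mid=4, val=24
Step 2: lo=0, hi=3, mid=1, val=6
Step 3: lo=2, hi=3, mid=2, val=15

Found at index 2


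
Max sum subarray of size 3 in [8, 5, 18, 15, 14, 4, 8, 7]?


[0:3]: 31
[1:4]: 38
[2:5]: 47
[3:6]: 33
[4:7]: 26
[5:8]: 19

Max: 47 at [2:5]


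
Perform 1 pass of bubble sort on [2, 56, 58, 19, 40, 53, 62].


Initial: [2, 56, 58, 19, 40, 53, 62]
Pass 1: [2, 56, 19, 40, 53, 58, 62] (3 swaps)

After 1 pass: [2, 56, 19, 40, 53, 58, 62]


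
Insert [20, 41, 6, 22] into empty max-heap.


Insert 20: [20]
Insert 41: [41, 20]
Insert 6: [41, 20, 6]
Insert 22: [41, 22, 6, 20]

Final heap: [41, 22, 6, 20]


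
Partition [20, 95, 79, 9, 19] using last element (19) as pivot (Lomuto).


Pivot: 19
  9 <= 19: swap -> [9, 95, 79, 20, 19]
Place pivot at 1: [9, 19, 79, 20, 95]

Partitioned: [9, 19, 79, 20, 95]


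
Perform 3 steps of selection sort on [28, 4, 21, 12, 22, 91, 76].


Initial: [28, 4, 21, 12, 22, 91, 76]
Step 1: min=4 at 1
  Swap: [4, 28, 21, 12, 22, 91, 76]
Step 2: min=12 at 3
  Swap: [4, 12, 21, 28, 22, 91, 76]
Step 3: min=21 at 2
  Swap: [4, 12, 21, 28, 22, 91, 76]

After 3 steps: [4, 12, 21, 28, 22, 91, 76]


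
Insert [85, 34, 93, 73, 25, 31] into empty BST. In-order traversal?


Insert 85: root
Insert 34: L from 85
Insert 93: R from 85
Insert 73: L from 85 -> R from 34
Insert 25: L from 85 -> L from 34
Insert 31: L from 85 -> L from 34 -> R from 25

In-order: [25, 31, 34, 73, 85, 93]


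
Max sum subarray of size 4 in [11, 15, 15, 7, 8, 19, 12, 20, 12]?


[0:4]: 48
[1:5]: 45
[2:6]: 49
[3:7]: 46
[4:8]: 59
[5:9]: 63

Max: 63 at [5:9]


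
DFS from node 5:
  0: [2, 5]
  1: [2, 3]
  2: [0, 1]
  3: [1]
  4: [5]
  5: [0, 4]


Visit 5, push [4, 0]
Visit 0, push [2]
Visit 2, push [1]
Visit 1, push [3]
Visit 3, push []
Visit 4, push []

DFS order: [5, 0, 2, 1, 3, 4]


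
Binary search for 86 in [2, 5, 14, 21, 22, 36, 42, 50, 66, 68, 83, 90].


Step 1: lo=0, hi=11, mid=5, val=36
Step 2: lo=6, hi=11, mid=8, val=66
Step 3: lo=9, hi=11, mid=10, val=83
Step 4: lo=11, hi=11, mid=11, val=90

Not found


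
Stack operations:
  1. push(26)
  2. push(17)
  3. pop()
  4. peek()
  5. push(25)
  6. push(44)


push(26) -> [26]
push(17) -> [26, 17]
pop()->17, [26]
peek()->26
push(25) -> [26, 25]
push(44) -> [26, 25, 44]

Final stack: [26, 25, 44]


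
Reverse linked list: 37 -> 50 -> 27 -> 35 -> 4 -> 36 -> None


Step 1: curr=37, set curr.next=prev(None) | reversed so far: 37
Step 2: curr=50, set curr.next=prev(37) | reversed so far: 50 -> 37
Step 3: curr=27, set curr.next=prev(50) | reversed so far: 27 -> 50 -> 37
Step 4: curr=35, set curr.next=prev(27) | reversed so far: 35 -> 27 -> 50 -> 37
Step 5: curr=4, set curr.next=prev(35) | reversed so far: 4 -> 35 -> 27 -> 50 -> 37
Step 6: curr=36, set curr.next=prev(4) | reversed so far: 36 -> 4 -> 35 -> 27 -> 50 -> 37

36 -> 4 -> 35 -> 27 -> 50 -> 37 -> None


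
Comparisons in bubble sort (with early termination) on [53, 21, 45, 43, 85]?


Algorithm: bubble sort (with early termination)
Input: [53, 21, 45, 43, 85]
Sorted: [21, 43, 45, 53, 85]

9


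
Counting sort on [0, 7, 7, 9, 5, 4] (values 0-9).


Input: [0, 7, 7, 9, 5, 4]
Counts: [1, 0, 0, 0, 1, 1, 0, 2, 0, 1]

Sorted: [0, 4, 5, 7, 7, 9]


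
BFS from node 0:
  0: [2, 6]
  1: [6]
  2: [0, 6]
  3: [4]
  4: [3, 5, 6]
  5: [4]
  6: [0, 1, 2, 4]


Visit 0, enqueue [2, 6]
Visit 2, enqueue []
Visit 6, enqueue [1, 4]
Visit 1, enqueue []
Visit 4, enqueue [3, 5]
Visit 3, enqueue []
Visit 5, enqueue []

BFS order: [0, 2, 6, 1, 4, 3, 5]


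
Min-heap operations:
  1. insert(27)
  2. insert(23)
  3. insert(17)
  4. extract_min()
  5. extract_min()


insert(27) -> [27]
insert(23) -> [23, 27]
insert(17) -> [17, 27, 23]
extract_min()->17, [23, 27]
extract_min()->23, [27]

Final heap: [27]


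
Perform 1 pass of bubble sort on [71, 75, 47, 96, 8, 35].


Initial: [71, 75, 47, 96, 8, 35]
Pass 1: [71, 47, 75, 8, 35, 96] (3 swaps)

After 1 pass: [71, 47, 75, 8, 35, 96]


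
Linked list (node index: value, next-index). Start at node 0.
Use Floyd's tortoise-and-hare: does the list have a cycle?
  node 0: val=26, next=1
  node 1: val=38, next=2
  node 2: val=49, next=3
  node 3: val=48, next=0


Floyd's tortoise (slow, +1) and hare (fast, +2):
  init: slow=0, fast=0
  step 1: slow=1, fast=2
  step 2: slow=2, fast=0
  step 3: slow=3, fast=2
  step 4: slow=0, fast=0
  slow == fast at node 0: cycle detected

Cycle: yes


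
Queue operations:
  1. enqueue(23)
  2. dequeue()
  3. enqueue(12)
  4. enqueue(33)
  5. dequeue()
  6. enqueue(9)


enqueue(23) -> [23]
dequeue()->23, []
enqueue(12) -> [12]
enqueue(33) -> [12, 33]
dequeue()->12, [33]
enqueue(9) -> [33, 9]

Final queue: [33, 9]


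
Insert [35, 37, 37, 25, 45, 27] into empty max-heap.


Insert 35: [35]
Insert 37: [37, 35]
Insert 37: [37, 35, 37]
Insert 25: [37, 35, 37, 25]
Insert 45: [45, 37, 37, 25, 35]
Insert 27: [45, 37, 37, 25, 35, 27]

Final heap: [45, 37, 37, 25, 35, 27]


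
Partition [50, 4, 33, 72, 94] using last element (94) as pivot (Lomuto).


Pivot: 94
  50 <= 94: advance i (no swap)
  4 <= 94: advance i (no swap)
  33 <= 94: advance i (no swap)
  72 <= 94: advance i (no swap)
Place pivot at 4: [50, 4, 33, 72, 94]

Partitioned: [50, 4, 33, 72, 94]


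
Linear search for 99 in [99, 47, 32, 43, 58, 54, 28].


i=0: 99==99 found!

Found at 0, 1 comps


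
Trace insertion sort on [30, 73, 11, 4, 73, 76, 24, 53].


Initial: [30, 73, 11, 4, 73, 76, 24, 53]
Insert 73: [30, 73, 11, 4, 73, 76, 24, 53]
Insert 11: [11, 30, 73, 4, 73, 76, 24, 53]
Insert 4: [4, 11, 30, 73, 73, 76, 24, 53]
Insert 73: [4, 11, 30, 73, 73, 76, 24, 53]
Insert 76: [4, 11, 30, 73, 73, 76, 24, 53]
Insert 24: [4, 11, 24, 30, 73, 73, 76, 53]
Insert 53: [4, 11, 24, 30, 53, 73, 73, 76]

Sorted: [4, 11, 24, 30, 53, 73, 73, 76]


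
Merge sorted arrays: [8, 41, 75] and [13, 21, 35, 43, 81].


Take 8 from A
Take 13 from B
Take 21 from B
Take 35 from B
Take 41 from A
Take 43 from B
Take 75 from A

Merged: [8, 13, 21, 35, 41, 43, 75, 81]


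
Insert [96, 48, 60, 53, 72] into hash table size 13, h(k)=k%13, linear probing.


Insert 96: h=5 -> slot 5
Insert 48: h=9 -> slot 9
Insert 60: h=8 -> slot 8
Insert 53: h=1 -> slot 1
Insert 72: h=7 -> slot 7

Table: [None, 53, None, None, None, 96, None, 72, 60, 48, None, None, None]


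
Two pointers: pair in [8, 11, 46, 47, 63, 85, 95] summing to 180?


lo=0(8)+hi=6(95)=103
lo=1(11)+hi=6(95)=106
lo=2(46)+hi=6(95)=141
lo=3(47)+hi=6(95)=142
lo=4(63)+hi=6(95)=158
lo=5(85)+hi=6(95)=180

Yes: 85+95=180


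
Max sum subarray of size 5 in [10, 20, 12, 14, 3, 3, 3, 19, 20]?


[0:5]: 59
[1:6]: 52
[2:7]: 35
[3:8]: 42
[4:9]: 48

Max: 59 at [0:5]


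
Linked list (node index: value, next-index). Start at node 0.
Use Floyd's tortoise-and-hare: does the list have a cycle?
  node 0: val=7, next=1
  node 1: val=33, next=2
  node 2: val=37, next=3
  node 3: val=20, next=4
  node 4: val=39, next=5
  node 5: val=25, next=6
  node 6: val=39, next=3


Floyd's tortoise (slow, +1) and hare (fast, +2):
  init: slow=0, fast=0
  step 1: slow=1, fast=2
  step 2: slow=2, fast=4
  step 3: slow=3, fast=6
  step 4: slow=4, fast=4
  slow == fast at node 4: cycle detected

Cycle: yes


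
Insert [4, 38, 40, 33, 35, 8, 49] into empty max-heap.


Insert 4: [4]
Insert 38: [38, 4]
Insert 40: [40, 4, 38]
Insert 33: [40, 33, 38, 4]
Insert 35: [40, 35, 38, 4, 33]
Insert 8: [40, 35, 38, 4, 33, 8]
Insert 49: [49, 35, 40, 4, 33, 8, 38]

Final heap: [49, 35, 40, 4, 33, 8, 38]


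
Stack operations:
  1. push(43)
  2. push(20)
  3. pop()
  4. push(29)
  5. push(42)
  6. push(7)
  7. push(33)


push(43) -> [43]
push(20) -> [43, 20]
pop()->20, [43]
push(29) -> [43, 29]
push(42) -> [43, 29, 42]
push(7) -> [43, 29, 42, 7]
push(33) -> [43, 29, 42, 7, 33]

Final stack: [43, 29, 42, 7, 33]


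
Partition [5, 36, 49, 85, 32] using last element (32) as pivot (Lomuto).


Pivot: 32
  5 <= 32: advance i (no swap)
Place pivot at 1: [5, 32, 49, 85, 36]

Partitioned: [5, 32, 49, 85, 36]


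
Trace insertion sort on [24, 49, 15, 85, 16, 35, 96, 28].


Initial: [24, 49, 15, 85, 16, 35, 96, 28]
Insert 49: [24, 49, 15, 85, 16, 35, 96, 28]
Insert 15: [15, 24, 49, 85, 16, 35, 96, 28]
Insert 85: [15, 24, 49, 85, 16, 35, 96, 28]
Insert 16: [15, 16, 24, 49, 85, 35, 96, 28]
Insert 35: [15, 16, 24, 35, 49, 85, 96, 28]
Insert 96: [15, 16, 24, 35, 49, 85, 96, 28]
Insert 28: [15, 16, 24, 28, 35, 49, 85, 96]

Sorted: [15, 16, 24, 28, 35, 49, 85, 96]


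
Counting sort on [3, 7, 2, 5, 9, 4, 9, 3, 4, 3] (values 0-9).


Input: [3, 7, 2, 5, 9, 4, 9, 3, 4, 3]
Counts: [0, 0, 1, 3, 2, 1, 0, 1, 0, 2]

Sorted: [2, 3, 3, 3, 4, 4, 5, 7, 9, 9]


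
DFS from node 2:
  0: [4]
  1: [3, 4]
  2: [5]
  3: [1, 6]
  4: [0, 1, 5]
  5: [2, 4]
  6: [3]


Visit 2, push [5]
Visit 5, push [4]
Visit 4, push [1, 0]
Visit 0, push []
Visit 1, push [3]
Visit 3, push [6]
Visit 6, push []

DFS order: [2, 5, 4, 0, 1, 3, 6]


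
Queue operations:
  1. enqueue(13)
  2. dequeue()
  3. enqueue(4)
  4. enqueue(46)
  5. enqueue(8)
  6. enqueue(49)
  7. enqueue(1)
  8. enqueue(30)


enqueue(13) -> [13]
dequeue()->13, []
enqueue(4) -> [4]
enqueue(46) -> [4, 46]
enqueue(8) -> [4, 46, 8]
enqueue(49) -> [4, 46, 8, 49]
enqueue(1) -> [4, 46, 8, 49, 1]
enqueue(30) -> [4, 46, 8, 49, 1, 30]

Final queue: [4, 46, 8, 49, 1, 30]


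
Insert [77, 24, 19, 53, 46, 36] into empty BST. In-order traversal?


Insert 77: root
Insert 24: L from 77
Insert 19: L from 77 -> L from 24
Insert 53: L from 77 -> R from 24
Insert 46: L from 77 -> R from 24 -> L from 53
Insert 36: L from 77 -> R from 24 -> L from 53 -> L from 46

In-order: [19, 24, 36, 46, 53, 77]


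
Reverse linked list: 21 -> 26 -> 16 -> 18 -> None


Step 1: curr=21, set curr.next=prev(None) | reversed so far: 21
Step 2: curr=26, set curr.next=prev(21) | reversed so far: 26 -> 21
Step 3: curr=16, set curr.next=prev(26) | reversed so far: 16 -> 26 -> 21
Step 4: curr=18, set curr.next=prev(16) | reversed so far: 18 -> 16 -> 26 -> 21

18 -> 16 -> 26 -> 21 -> None


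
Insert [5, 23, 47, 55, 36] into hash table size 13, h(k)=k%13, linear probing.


Insert 5: h=5 -> slot 5
Insert 23: h=10 -> slot 10
Insert 47: h=8 -> slot 8
Insert 55: h=3 -> slot 3
Insert 36: h=10, 1 probes -> slot 11

Table: [None, None, None, 55, None, 5, None, None, 47, None, 23, 36, None]


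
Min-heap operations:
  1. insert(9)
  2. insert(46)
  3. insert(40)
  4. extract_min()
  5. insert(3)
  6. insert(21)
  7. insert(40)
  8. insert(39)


insert(9) -> [9]
insert(46) -> [9, 46]
insert(40) -> [9, 46, 40]
extract_min()->9, [40, 46]
insert(3) -> [3, 46, 40]
insert(21) -> [3, 21, 40, 46]
insert(40) -> [3, 21, 40, 46, 40]
insert(39) -> [3, 21, 39, 46, 40, 40]

Final heap: [3, 21, 39, 46, 40, 40]


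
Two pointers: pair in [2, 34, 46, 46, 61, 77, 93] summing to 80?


lo=0(2)+hi=6(93)=95
lo=0(2)+hi=5(77)=79
lo=1(34)+hi=5(77)=111
lo=1(34)+hi=4(61)=95
lo=1(34)+hi=3(46)=80

Yes: 34+46=80


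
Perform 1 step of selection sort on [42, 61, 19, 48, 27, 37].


Initial: [42, 61, 19, 48, 27, 37]
Step 1: min=19 at 2
  Swap: [19, 61, 42, 48, 27, 37]

After 1 step: [19, 61, 42, 48, 27, 37]


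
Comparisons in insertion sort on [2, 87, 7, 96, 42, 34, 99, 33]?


Algorithm: insertion sort
Input: [2, 87, 7, 96, 42, 34, 99, 33]
Sorted: [2, 7, 33, 34, 42, 87, 96, 99]

18


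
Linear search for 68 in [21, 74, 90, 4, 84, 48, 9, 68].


i=0: 21!=68
i=1: 74!=68
i=2: 90!=68
i=3: 4!=68
i=4: 84!=68
i=5: 48!=68
i=6: 9!=68
i=7: 68==68 found!

Found at 7, 8 comps


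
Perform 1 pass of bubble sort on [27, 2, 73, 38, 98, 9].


Initial: [27, 2, 73, 38, 98, 9]
Pass 1: [2, 27, 38, 73, 9, 98] (3 swaps)

After 1 pass: [2, 27, 38, 73, 9, 98]


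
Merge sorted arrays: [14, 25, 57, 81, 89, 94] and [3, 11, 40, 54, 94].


Take 3 from B
Take 11 from B
Take 14 from A
Take 25 from A
Take 40 from B
Take 54 from B
Take 57 from A
Take 81 from A
Take 89 from A
Take 94 from A

Merged: [3, 11, 14, 25, 40, 54, 57, 81, 89, 94, 94]


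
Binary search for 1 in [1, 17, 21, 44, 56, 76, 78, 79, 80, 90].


Step 1: lo=0, hi=9, mid=4, val=56
Step 2: lo=0, hi=3, mid=1, val=17
Step 3: lo=0, hi=0, mid=0, val=1

Found at index 0


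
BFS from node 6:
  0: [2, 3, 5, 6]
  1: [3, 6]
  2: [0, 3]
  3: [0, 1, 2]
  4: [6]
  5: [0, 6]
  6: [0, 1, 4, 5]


Visit 6, enqueue [0, 1, 4, 5]
Visit 0, enqueue [2, 3]
Visit 1, enqueue []
Visit 4, enqueue []
Visit 5, enqueue []
Visit 2, enqueue []
Visit 3, enqueue []

BFS order: [6, 0, 1, 4, 5, 2, 3]


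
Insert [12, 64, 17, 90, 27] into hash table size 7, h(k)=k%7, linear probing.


Insert 12: h=5 -> slot 5
Insert 64: h=1 -> slot 1
Insert 17: h=3 -> slot 3
Insert 90: h=6 -> slot 6
Insert 27: h=6, 1 probes -> slot 0

Table: [27, 64, None, 17, None, 12, 90]


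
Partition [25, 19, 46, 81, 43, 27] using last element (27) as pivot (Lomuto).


Pivot: 27
  25 <= 27: advance i (no swap)
  19 <= 27: advance i (no swap)
Place pivot at 2: [25, 19, 27, 81, 43, 46]

Partitioned: [25, 19, 27, 81, 43, 46]


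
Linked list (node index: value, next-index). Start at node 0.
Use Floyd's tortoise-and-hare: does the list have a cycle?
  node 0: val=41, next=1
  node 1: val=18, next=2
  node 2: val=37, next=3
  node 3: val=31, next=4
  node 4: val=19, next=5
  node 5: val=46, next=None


Floyd's tortoise (slow, +1) and hare (fast, +2):
  init: slow=0, fast=0
  step 1: slow=1, fast=2
  step 2: slow=2, fast=4
  step 3: fast 4->5->None, no cycle

Cycle: no


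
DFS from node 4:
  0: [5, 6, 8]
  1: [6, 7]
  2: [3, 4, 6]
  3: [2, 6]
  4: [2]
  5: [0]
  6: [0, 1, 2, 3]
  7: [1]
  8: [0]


Visit 4, push [2]
Visit 2, push [6, 3]
Visit 3, push [6]
Visit 6, push [1, 0]
Visit 0, push [8, 5]
Visit 5, push []
Visit 8, push []
Visit 1, push [7]
Visit 7, push []

DFS order: [4, 2, 3, 6, 0, 5, 8, 1, 7]


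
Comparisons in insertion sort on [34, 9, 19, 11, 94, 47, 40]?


Algorithm: insertion sort
Input: [34, 9, 19, 11, 94, 47, 40]
Sorted: [9, 11, 19, 34, 40, 47, 94]

12


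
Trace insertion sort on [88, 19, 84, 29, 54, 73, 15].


Initial: [88, 19, 84, 29, 54, 73, 15]
Insert 19: [19, 88, 84, 29, 54, 73, 15]
Insert 84: [19, 84, 88, 29, 54, 73, 15]
Insert 29: [19, 29, 84, 88, 54, 73, 15]
Insert 54: [19, 29, 54, 84, 88, 73, 15]
Insert 73: [19, 29, 54, 73, 84, 88, 15]
Insert 15: [15, 19, 29, 54, 73, 84, 88]

Sorted: [15, 19, 29, 54, 73, 84, 88]


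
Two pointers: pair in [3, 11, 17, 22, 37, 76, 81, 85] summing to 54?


lo=0(3)+hi=7(85)=88
lo=0(3)+hi=6(81)=84
lo=0(3)+hi=5(76)=79
lo=0(3)+hi=4(37)=40
lo=1(11)+hi=4(37)=48
lo=2(17)+hi=4(37)=54

Yes: 17+37=54


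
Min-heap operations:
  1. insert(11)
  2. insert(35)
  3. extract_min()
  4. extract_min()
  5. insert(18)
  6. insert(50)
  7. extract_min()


insert(11) -> [11]
insert(35) -> [11, 35]
extract_min()->11, [35]
extract_min()->35, []
insert(18) -> [18]
insert(50) -> [18, 50]
extract_min()->18, [50]

Final heap: [50]


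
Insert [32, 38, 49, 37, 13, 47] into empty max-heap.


Insert 32: [32]
Insert 38: [38, 32]
Insert 49: [49, 32, 38]
Insert 37: [49, 37, 38, 32]
Insert 13: [49, 37, 38, 32, 13]
Insert 47: [49, 37, 47, 32, 13, 38]

Final heap: [49, 37, 47, 32, 13, 38]


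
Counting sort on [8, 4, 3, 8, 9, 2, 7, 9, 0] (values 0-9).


Input: [8, 4, 3, 8, 9, 2, 7, 9, 0]
Counts: [1, 0, 1, 1, 1, 0, 0, 1, 2, 2]

Sorted: [0, 2, 3, 4, 7, 8, 8, 9, 9]


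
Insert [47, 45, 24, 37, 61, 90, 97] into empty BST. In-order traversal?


Insert 47: root
Insert 45: L from 47
Insert 24: L from 47 -> L from 45
Insert 37: L from 47 -> L from 45 -> R from 24
Insert 61: R from 47
Insert 90: R from 47 -> R from 61
Insert 97: R from 47 -> R from 61 -> R from 90

In-order: [24, 37, 45, 47, 61, 90, 97]


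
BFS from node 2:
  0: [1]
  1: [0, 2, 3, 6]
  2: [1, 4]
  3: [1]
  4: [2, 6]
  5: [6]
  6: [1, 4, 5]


Visit 2, enqueue [1, 4]
Visit 1, enqueue [0, 3, 6]
Visit 4, enqueue []
Visit 0, enqueue []
Visit 3, enqueue []
Visit 6, enqueue [5]
Visit 5, enqueue []

BFS order: [2, 1, 4, 0, 3, 6, 5]


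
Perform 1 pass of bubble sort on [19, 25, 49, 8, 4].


Initial: [19, 25, 49, 8, 4]
Pass 1: [19, 25, 8, 4, 49] (2 swaps)

After 1 pass: [19, 25, 8, 4, 49]


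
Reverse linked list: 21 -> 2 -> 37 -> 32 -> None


Step 1: curr=21, set curr.next=prev(None) | reversed so far: 21
Step 2: curr=2, set curr.next=prev(21) | reversed so far: 2 -> 21
Step 3: curr=37, set curr.next=prev(2) | reversed so far: 37 -> 2 -> 21
Step 4: curr=32, set curr.next=prev(37) | reversed so far: 32 -> 37 -> 2 -> 21

32 -> 37 -> 2 -> 21 -> None


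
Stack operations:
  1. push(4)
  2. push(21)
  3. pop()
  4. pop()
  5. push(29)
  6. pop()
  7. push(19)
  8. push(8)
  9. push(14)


push(4) -> [4]
push(21) -> [4, 21]
pop()->21, [4]
pop()->4, []
push(29) -> [29]
pop()->29, []
push(19) -> [19]
push(8) -> [19, 8]
push(14) -> [19, 8, 14]

Final stack: [19, 8, 14]


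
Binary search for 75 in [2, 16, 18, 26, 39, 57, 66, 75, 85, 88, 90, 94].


Step 1: lo=0, hi=11, mid=5, val=57
Step 2: lo=6, hi=11, mid=8, val=85
Step 3: lo=6, hi=7, mid=6, val=66
Step 4: lo=7, hi=7, mid=7, val=75

Found at index 7


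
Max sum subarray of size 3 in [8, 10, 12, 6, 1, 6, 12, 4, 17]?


[0:3]: 30
[1:4]: 28
[2:5]: 19
[3:6]: 13
[4:7]: 19
[5:8]: 22
[6:9]: 33

Max: 33 at [6:9]


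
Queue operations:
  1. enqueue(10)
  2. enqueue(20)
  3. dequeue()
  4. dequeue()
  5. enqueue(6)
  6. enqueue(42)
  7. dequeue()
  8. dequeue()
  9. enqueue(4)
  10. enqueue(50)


enqueue(10) -> [10]
enqueue(20) -> [10, 20]
dequeue()->10, [20]
dequeue()->20, []
enqueue(6) -> [6]
enqueue(42) -> [6, 42]
dequeue()->6, [42]
dequeue()->42, []
enqueue(4) -> [4]
enqueue(50) -> [4, 50]

Final queue: [4, 50]


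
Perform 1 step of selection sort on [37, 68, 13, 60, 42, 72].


Initial: [37, 68, 13, 60, 42, 72]
Step 1: min=13 at 2
  Swap: [13, 68, 37, 60, 42, 72]

After 1 step: [13, 68, 37, 60, 42, 72]


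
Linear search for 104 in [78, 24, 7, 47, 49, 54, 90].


i=0: 78!=104
i=1: 24!=104
i=2: 7!=104
i=3: 47!=104
i=4: 49!=104
i=5: 54!=104
i=6: 90!=104

Not found, 7 comps


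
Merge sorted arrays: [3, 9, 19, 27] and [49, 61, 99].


Take 3 from A
Take 9 from A
Take 19 from A
Take 27 from A

Merged: [3, 9, 19, 27, 49, 61, 99]


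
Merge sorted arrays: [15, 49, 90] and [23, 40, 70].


Take 15 from A
Take 23 from B
Take 40 from B
Take 49 from A
Take 70 from B

Merged: [15, 23, 40, 49, 70, 90]


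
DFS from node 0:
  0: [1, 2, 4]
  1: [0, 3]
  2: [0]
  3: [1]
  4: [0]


Visit 0, push [4, 2, 1]
Visit 1, push [3]
Visit 3, push []
Visit 2, push []
Visit 4, push []

DFS order: [0, 1, 3, 2, 4]


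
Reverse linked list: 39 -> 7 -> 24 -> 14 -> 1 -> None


Step 1: curr=39, set curr.next=prev(None) | reversed so far: 39
Step 2: curr=7, set curr.next=prev(39) | reversed so far: 7 -> 39
Step 3: curr=24, set curr.next=prev(7) | reversed so far: 24 -> 7 -> 39
Step 4: curr=14, set curr.next=prev(24) | reversed so far: 14 -> 24 -> 7 -> 39
Step 5: curr=1, set curr.next=prev(14) | reversed so far: 1 -> 14 -> 24 -> 7 -> 39

1 -> 14 -> 24 -> 7 -> 39 -> None


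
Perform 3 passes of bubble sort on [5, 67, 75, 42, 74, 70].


Initial: [5, 67, 75, 42, 74, 70]
Pass 1: [5, 67, 42, 74, 70, 75] (3 swaps)
Pass 2: [5, 42, 67, 70, 74, 75] (2 swaps)
Pass 3: [5, 42, 67, 70, 74, 75] (0 swaps)

After 3 passes: [5, 42, 67, 70, 74, 75]


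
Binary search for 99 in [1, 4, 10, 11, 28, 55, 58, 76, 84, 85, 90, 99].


Step 1: lo=0, hi=11, mid=5, val=55
Step 2: lo=6, hi=11, mid=8, val=84
Step 3: lo=9, hi=11, mid=10, val=90
Step 4: lo=11, hi=11, mid=11, val=99

Found at index 11


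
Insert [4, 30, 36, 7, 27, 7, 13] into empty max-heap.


Insert 4: [4]
Insert 30: [30, 4]
Insert 36: [36, 4, 30]
Insert 7: [36, 7, 30, 4]
Insert 27: [36, 27, 30, 4, 7]
Insert 7: [36, 27, 30, 4, 7, 7]
Insert 13: [36, 27, 30, 4, 7, 7, 13]

Final heap: [36, 27, 30, 4, 7, 7, 13]


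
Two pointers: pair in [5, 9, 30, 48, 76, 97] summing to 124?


lo=0(5)+hi=5(97)=102
lo=1(9)+hi=5(97)=106
lo=2(30)+hi=5(97)=127
lo=2(30)+hi=4(76)=106
lo=3(48)+hi=4(76)=124

Yes: 48+76=124


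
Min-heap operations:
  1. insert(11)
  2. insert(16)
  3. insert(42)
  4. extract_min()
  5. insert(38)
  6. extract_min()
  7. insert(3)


insert(11) -> [11]
insert(16) -> [11, 16]
insert(42) -> [11, 16, 42]
extract_min()->11, [16, 42]
insert(38) -> [16, 42, 38]
extract_min()->16, [38, 42]
insert(3) -> [3, 42, 38]

Final heap: [3, 42, 38]


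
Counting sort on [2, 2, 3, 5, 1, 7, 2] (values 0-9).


Input: [2, 2, 3, 5, 1, 7, 2]
Counts: [0, 1, 3, 1, 0, 1, 0, 1, 0, 0]

Sorted: [1, 2, 2, 2, 3, 5, 7]


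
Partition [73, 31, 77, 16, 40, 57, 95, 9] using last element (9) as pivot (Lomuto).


Pivot: 9
Place pivot at 0: [9, 31, 77, 16, 40, 57, 95, 73]

Partitioned: [9, 31, 77, 16, 40, 57, 95, 73]


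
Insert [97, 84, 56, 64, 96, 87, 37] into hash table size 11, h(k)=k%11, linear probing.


Insert 97: h=9 -> slot 9
Insert 84: h=7 -> slot 7
Insert 56: h=1 -> slot 1
Insert 64: h=9, 1 probes -> slot 10
Insert 96: h=8 -> slot 8
Insert 87: h=10, 1 probes -> slot 0
Insert 37: h=4 -> slot 4

Table: [87, 56, None, None, 37, None, None, 84, 96, 97, 64]


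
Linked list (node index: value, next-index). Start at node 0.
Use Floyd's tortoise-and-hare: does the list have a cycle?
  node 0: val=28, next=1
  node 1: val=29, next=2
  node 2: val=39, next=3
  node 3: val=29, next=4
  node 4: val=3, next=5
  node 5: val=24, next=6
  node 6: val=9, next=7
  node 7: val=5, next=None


Floyd's tortoise (slow, +1) and hare (fast, +2):
  init: slow=0, fast=0
  step 1: slow=1, fast=2
  step 2: slow=2, fast=4
  step 3: slow=3, fast=6
  step 4: fast 6->7->None, no cycle

Cycle: no


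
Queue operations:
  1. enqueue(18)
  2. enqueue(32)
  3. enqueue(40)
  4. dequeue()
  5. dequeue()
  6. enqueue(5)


enqueue(18) -> [18]
enqueue(32) -> [18, 32]
enqueue(40) -> [18, 32, 40]
dequeue()->18, [32, 40]
dequeue()->32, [40]
enqueue(5) -> [40, 5]

Final queue: [40, 5]


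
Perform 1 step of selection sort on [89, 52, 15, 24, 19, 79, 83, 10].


Initial: [89, 52, 15, 24, 19, 79, 83, 10]
Step 1: min=10 at 7
  Swap: [10, 52, 15, 24, 19, 79, 83, 89]

After 1 step: [10, 52, 15, 24, 19, 79, 83, 89]


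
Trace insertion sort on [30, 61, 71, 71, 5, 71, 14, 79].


Initial: [30, 61, 71, 71, 5, 71, 14, 79]
Insert 61: [30, 61, 71, 71, 5, 71, 14, 79]
Insert 71: [30, 61, 71, 71, 5, 71, 14, 79]
Insert 71: [30, 61, 71, 71, 5, 71, 14, 79]
Insert 5: [5, 30, 61, 71, 71, 71, 14, 79]
Insert 71: [5, 30, 61, 71, 71, 71, 14, 79]
Insert 14: [5, 14, 30, 61, 71, 71, 71, 79]
Insert 79: [5, 14, 30, 61, 71, 71, 71, 79]

Sorted: [5, 14, 30, 61, 71, 71, 71, 79]


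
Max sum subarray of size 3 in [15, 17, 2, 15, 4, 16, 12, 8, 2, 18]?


[0:3]: 34
[1:4]: 34
[2:5]: 21
[3:6]: 35
[4:7]: 32
[5:8]: 36
[6:9]: 22
[7:10]: 28

Max: 36 at [5:8]


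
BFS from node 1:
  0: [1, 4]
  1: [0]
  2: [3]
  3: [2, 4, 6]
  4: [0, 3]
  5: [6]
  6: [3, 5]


Visit 1, enqueue [0]
Visit 0, enqueue [4]
Visit 4, enqueue [3]
Visit 3, enqueue [2, 6]
Visit 2, enqueue []
Visit 6, enqueue [5]
Visit 5, enqueue []

BFS order: [1, 0, 4, 3, 2, 6, 5]


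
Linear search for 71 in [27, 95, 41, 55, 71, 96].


i=0: 27!=71
i=1: 95!=71
i=2: 41!=71
i=3: 55!=71
i=4: 71==71 found!

Found at 4, 5 comps


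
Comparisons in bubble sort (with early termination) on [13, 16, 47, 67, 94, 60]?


Algorithm: bubble sort (with early termination)
Input: [13, 16, 47, 67, 94, 60]
Sorted: [13, 16, 47, 60, 67, 94]

12


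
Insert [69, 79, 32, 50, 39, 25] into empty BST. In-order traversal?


Insert 69: root
Insert 79: R from 69
Insert 32: L from 69
Insert 50: L from 69 -> R from 32
Insert 39: L from 69 -> R from 32 -> L from 50
Insert 25: L from 69 -> L from 32

In-order: [25, 32, 39, 50, 69, 79]


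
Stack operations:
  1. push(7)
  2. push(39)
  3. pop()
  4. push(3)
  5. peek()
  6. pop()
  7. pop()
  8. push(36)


push(7) -> [7]
push(39) -> [7, 39]
pop()->39, [7]
push(3) -> [7, 3]
peek()->3
pop()->3, [7]
pop()->7, []
push(36) -> [36]

Final stack: [36]


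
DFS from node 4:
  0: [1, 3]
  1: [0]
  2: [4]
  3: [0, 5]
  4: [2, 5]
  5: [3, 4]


Visit 4, push [5, 2]
Visit 2, push []
Visit 5, push [3]
Visit 3, push [0]
Visit 0, push [1]
Visit 1, push []

DFS order: [4, 2, 5, 3, 0, 1]


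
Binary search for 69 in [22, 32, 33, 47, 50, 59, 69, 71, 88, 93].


Step 1: lo=0, hi=9, mid=4, val=50
Step 2: lo=5, hi=9, mid=7, val=71
Step 3: lo=5, hi=6, mid=5, val=59
Step 4: lo=6, hi=6, mid=6, val=69

Found at index 6


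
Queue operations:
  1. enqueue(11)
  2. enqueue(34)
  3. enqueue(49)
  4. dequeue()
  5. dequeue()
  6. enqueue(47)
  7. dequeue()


enqueue(11) -> [11]
enqueue(34) -> [11, 34]
enqueue(49) -> [11, 34, 49]
dequeue()->11, [34, 49]
dequeue()->34, [49]
enqueue(47) -> [49, 47]
dequeue()->49, [47]

Final queue: [47]
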